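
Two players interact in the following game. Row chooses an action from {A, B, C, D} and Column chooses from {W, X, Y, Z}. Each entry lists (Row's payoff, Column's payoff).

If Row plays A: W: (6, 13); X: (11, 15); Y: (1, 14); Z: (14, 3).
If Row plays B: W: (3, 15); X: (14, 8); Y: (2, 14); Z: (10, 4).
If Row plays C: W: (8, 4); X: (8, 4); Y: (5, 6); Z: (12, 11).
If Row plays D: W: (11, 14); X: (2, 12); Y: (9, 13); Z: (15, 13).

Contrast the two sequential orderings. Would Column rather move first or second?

If Row leads: Column's best replies are A→X, B→W, C→Z, D→W; Row's induced payoffs 11, 3, 12, 11; outcome (C, Z), payoffs (12, 11).
If Column leads: Row's best replies are W→D, X→B, Y→D, Z→D; Column's induced payoffs 14, 8, 13, 13; outcome (D, W), payoffs (11, 14).
Column gets 14 moving first and 11 moving second, so Column prefers to move first.

first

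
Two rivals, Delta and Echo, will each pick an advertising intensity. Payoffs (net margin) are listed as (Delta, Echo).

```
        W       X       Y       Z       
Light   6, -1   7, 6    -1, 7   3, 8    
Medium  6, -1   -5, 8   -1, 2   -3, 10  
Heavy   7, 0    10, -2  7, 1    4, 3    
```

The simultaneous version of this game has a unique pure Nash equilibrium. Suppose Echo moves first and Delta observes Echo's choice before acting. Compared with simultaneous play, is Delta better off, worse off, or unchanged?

Solve by backward induction (Echo leads).
- W → Delta plays Heavy (best of 6, 6, 7); Echo gets 0.
- X → Delta plays Heavy (best of 7, -5, 10); Echo gets -2.
- Y → Delta plays Heavy (best of -1, -1, 7); Echo gets 1.
- Z → Delta plays Heavy (best of 3, -3, 4); Echo gets 3.
Among 0, -2, 1, 3, the best is 3 at Z. Subgame-perfect outcome: (Heavy, Z) with payoffs (4, 3).
Now find the simultaneous Nash equilibrium.
Delta's best replies: W→Heavy; X→Heavy; Y→Heavy; Z→Heavy.
Echo's best replies: Light→Z; Medium→Z; Heavy→Z.
The unique mutual best reply is (Heavy, Z), giving (4, 3).
Delta earns 4 sequentially versus 4 at the Nash outcome: unchanged.

unchanged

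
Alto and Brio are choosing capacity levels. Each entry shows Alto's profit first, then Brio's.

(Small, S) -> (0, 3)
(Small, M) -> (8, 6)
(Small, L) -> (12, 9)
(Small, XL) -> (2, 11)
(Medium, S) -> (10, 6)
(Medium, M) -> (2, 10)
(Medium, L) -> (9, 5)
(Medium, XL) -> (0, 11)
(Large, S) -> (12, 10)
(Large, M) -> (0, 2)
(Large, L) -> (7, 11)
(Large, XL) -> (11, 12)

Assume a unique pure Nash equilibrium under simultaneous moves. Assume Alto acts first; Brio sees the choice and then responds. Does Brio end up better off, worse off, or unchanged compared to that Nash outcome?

unchanged

Work backward from Brio's decision.
- Small → Brio plays XL (best of 3, 6, 9, 11); Alto gets 2.
- Medium → Brio plays XL (best of 6, 10, 5, 11); Alto gets 0.
- Large → Brio plays XL (best of 10, 2, 11, 12); Alto gets 11.
Maximizing over 2, 0, 11, Alto chooses Large. Subgame-perfect outcome: (Large, XL) with payoffs (11, 12).
For the simultaneous game, intersect best replies.
Alto's best replies: S→Large; M→Small; L→Small; XL→Large.
Brio's best replies: Small→XL; Medium→XL; Large→XL.
The unique mutual best reply is (Large, XL), giving (11, 12).
Brio earns 12 sequentially versus 12 at the Nash outcome: unchanged.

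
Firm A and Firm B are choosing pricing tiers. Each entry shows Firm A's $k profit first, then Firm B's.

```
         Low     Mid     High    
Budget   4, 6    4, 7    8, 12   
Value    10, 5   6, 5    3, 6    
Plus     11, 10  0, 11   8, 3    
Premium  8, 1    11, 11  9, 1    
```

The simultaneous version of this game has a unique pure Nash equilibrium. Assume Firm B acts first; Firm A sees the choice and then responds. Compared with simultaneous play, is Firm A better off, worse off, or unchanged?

Backward induction with Firm B moving first.
- Low: Firm A compares 4, 10, 11, 8 and picks Plus; Firm B would get 10.
- Mid: Firm A compares 4, 6, 0, 11 and picks Premium; Firm B would get 11.
- High: Firm A compares 8, 3, 8, 9 and picks Premium; Firm B would get 1.
Among 10, 11, 1, the best is 11 at Mid. Subgame-perfect outcome: (Premium, Mid) with payoffs (11, 11).
Now find the simultaneous Nash equilibrium.
Firm A's best replies: Low→Plus; Mid→Premium; High→Premium.
Firm B's best replies: Budget→High; Value→High; Plus→Mid; Premium→Mid.
The unique mutual best reply is (Premium, Mid), giving (11, 11).
Firm A earns 11 sequentially versus 11 at the Nash outcome: unchanged.

unchanged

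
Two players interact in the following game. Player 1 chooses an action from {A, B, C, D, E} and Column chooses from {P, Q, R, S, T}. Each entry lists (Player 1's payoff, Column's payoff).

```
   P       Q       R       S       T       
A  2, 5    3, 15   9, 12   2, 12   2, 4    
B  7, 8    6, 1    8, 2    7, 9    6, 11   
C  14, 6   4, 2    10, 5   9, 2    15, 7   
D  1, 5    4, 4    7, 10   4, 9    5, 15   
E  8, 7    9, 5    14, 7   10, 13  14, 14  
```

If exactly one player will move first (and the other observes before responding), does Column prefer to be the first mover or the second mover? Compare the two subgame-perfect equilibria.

If Player 1 leads: Column's best replies are A→Q, B→T, C→T, D→T, E→T; Player 1's induced payoffs 3, 6, 15, 5, 14; outcome (C, T), payoffs (15, 7).
If Column leads: Player 1's best replies are P→C, Q→E, R→E, S→E, T→C; Column's induced payoffs 6, 5, 7, 13, 7; outcome (E, S), payoffs (10, 13).
Column gets 13 moving first and 7 moving second, so Column prefers to move first.

first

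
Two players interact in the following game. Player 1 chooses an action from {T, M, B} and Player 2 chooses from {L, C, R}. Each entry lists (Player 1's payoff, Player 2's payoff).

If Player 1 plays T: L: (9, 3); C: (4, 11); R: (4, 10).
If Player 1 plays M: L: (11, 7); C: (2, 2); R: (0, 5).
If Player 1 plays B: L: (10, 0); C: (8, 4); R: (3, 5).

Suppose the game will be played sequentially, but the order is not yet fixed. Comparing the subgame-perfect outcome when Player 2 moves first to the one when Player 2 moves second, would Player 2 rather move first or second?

first

If Player 1 leads: Player 2's best replies are T→C, M→L, B→R; Player 1's induced payoffs 4, 11, 3; outcome (M, L), payoffs (11, 7).
If Player 2 leads: Player 1's best replies are L→M, C→B, R→T; Player 2's induced payoffs 7, 4, 10; outcome (T, R), payoffs (4, 10).
Player 2 gets 10 moving first and 7 moving second, so Player 2 prefers to move first.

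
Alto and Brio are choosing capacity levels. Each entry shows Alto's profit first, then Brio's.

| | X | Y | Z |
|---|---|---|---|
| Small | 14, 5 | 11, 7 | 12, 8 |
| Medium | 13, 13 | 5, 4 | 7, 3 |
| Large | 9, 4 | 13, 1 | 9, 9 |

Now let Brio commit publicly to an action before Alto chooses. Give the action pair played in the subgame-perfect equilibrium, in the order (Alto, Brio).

(Small, Z)

Backward induction with Brio moving first.
- X: BR = Small, leader payoff 5.
- Y: BR = Large, leader payoff 1.
- Z: BR = Small, leader payoff 8.
Among 5, 1, 8, the best is 8 at Z. Subgame-perfect outcome: (Small, Z) with payoffs (12, 8).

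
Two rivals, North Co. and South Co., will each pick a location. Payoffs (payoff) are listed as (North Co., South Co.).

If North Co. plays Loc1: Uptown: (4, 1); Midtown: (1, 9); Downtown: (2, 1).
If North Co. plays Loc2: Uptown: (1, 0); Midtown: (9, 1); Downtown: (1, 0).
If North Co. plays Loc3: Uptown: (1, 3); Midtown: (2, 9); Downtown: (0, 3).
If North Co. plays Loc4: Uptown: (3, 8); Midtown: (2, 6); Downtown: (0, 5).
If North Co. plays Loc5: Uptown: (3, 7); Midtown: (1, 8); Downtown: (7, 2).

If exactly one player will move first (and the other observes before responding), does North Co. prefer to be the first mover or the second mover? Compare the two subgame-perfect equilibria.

If North Co. leads: South Co.'s best replies are Loc1→Midtown, Loc2→Midtown, Loc3→Midtown, Loc4→Uptown, Loc5→Midtown; North Co.'s induced payoffs 1, 9, 2, 3, 1; outcome (Loc2, Midtown), payoffs (9, 1).
If South Co. leads: North Co.'s best replies are Uptown→Loc1, Midtown→Loc2, Downtown→Loc5; South Co.'s induced payoffs 1, 1, 2; outcome (Loc5, Downtown), payoffs (7, 2).
North Co. gets 9 moving first and 7 moving second, so North Co. prefers to move first.

first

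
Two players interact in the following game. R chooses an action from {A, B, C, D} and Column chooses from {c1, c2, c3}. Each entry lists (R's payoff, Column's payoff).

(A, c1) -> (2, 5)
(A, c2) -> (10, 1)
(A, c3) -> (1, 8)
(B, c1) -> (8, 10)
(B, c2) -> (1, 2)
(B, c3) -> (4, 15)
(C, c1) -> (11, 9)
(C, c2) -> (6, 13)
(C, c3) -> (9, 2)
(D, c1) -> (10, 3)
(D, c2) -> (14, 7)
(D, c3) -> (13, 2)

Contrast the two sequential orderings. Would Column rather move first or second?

first

If R leads: Column's best replies are A→c3, B→c3, C→c2, D→c2; R's induced payoffs 1, 4, 6, 14; outcome (D, c2), payoffs (14, 7).
If Column leads: R's best replies are c1→C, c2→D, c3→D; Column's induced payoffs 9, 7, 2; outcome (C, c1), payoffs (11, 9).
Column gets 9 moving first and 7 moving second, so Column prefers to move first.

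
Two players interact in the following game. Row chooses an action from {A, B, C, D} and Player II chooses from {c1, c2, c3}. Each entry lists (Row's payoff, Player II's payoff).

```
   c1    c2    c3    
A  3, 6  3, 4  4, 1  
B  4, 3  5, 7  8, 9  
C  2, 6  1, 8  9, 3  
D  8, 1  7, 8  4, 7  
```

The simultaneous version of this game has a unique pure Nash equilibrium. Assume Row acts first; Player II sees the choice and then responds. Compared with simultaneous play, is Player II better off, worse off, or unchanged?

better off

Work backward from Player II's decision.
- A → Player II plays c1 (best of 6, 4, 1); Row gets 3.
- B → Player II plays c3 (best of 3, 7, 9); Row gets 8.
- C → Player II plays c2 (best of 6, 8, 3); Row gets 1.
- D → Player II plays c2 (best of 1, 8, 7); Row gets 7.
Among 3, 8, 1, 7, the best is 8 at B. Subgame-perfect outcome: (B, c3) with payoffs (8, 9).
Under simultaneous play:
Row's best replies: c1→D; c2→D; c3→C.
Player II's best replies: A→c1; B→c3; C→c2; D→c2.
The unique mutual best reply is (D, c2), giving (7, 8).
Player II earns 9 sequentially versus 8 at the Nash outcome: better off.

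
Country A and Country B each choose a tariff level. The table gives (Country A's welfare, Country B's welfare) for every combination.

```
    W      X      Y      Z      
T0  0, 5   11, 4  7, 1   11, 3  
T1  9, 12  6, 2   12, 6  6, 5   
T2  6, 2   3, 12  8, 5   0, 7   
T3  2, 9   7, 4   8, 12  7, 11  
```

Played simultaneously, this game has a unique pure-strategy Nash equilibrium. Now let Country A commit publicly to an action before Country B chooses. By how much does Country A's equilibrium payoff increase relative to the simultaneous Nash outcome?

0

Backward induction with Country A moving first.
- T0: Country B compares 5, 4, 1, 3 and picks W; Country A would get 0.
- T1: Country B compares 12, 2, 6, 5 and picks W; Country A would get 9.
- T2: Country B compares 2, 12, 5, 7 and picks X; Country A would get 3.
- T3: Country B compares 9, 4, 12, 11 and picks Y; Country A would get 8.
Maximizing over 0, 9, 3, 8, Country A chooses T1. Subgame-perfect outcome: (T1, W) with payoffs (9, 12).
Under simultaneous play:
Country A's best replies: W→T1; X→T0; Y→T1; Z→T0.
Country B's best replies: T0→W; T1→W; T2→X; T3→Y.
The unique mutual best reply is (T1, W), giving (9, 12).
Country A's commitment gain: 9 − 9 = 0.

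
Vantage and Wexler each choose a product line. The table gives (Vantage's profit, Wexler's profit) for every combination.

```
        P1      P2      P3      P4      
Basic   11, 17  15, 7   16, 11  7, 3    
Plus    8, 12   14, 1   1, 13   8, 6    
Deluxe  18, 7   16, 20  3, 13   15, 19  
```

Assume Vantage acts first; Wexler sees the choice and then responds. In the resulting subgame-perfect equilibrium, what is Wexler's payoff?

Work backward from Wexler's decision.
- Basic: BR = P1, leader payoff 11.
- Plus: BR = P3, leader payoff 1.
- Deluxe: BR = P2, leader payoff 16.
Vantage's induced payoffs are 11, 1, 16, so Vantage commits to Deluxe. Subgame-perfect outcome: (Deluxe, P2) with payoffs (16, 20).

20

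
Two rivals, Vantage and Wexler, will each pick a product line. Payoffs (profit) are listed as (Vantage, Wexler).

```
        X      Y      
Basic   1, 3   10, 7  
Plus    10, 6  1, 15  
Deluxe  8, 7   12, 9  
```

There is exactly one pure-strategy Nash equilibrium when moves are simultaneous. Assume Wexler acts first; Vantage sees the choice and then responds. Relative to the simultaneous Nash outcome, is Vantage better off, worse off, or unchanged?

Vantage best-responds to each possible Wexler move:
- X: Vantage compares 1, 10, 8 and picks Plus; Wexler would get 6.
- Y: Vantage compares 10, 1, 12 and picks Deluxe; Wexler would get 9.
Maximizing over 6, 9, Wexler chooses Y. Subgame-perfect outcome: (Deluxe, Y) with payoffs (12, 9).
Under simultaneous play:
Vantage's best replies: X→Plus; Y→Deluxe.
Wexler's best replies: Basic→Y; Plus→Y; Deluxe→Y.
The unique mutual best reply is (Deluxe, Y), giving (12, 9).
Vantage earns 12 sequentially versus 12 at the Nash outcome: unchanged.

unchanged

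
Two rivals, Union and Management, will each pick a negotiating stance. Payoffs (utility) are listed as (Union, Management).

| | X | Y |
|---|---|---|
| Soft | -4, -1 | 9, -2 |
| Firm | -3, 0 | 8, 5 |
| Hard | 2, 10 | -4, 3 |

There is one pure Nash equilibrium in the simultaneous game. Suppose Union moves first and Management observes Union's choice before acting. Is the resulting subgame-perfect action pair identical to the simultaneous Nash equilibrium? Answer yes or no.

no

Backward induction with Union moving first.
- Soft: BR = X, leader payoff -4.
- Firm: BR = Y, leader payoff 8.
- Hard: BR = X, leader payoff 2.
Among -4, 8, 2, the best is 8 at Firm. Subgame-perfect outcome: (Firm, Y) with payoffs (8, 5).
Now find the simultaneous Nash equilibrium.
Union's best replies: X→Hard; Y→Soft.
Management's best replies: Soft→X; Firm→Y; Hard→X.
Only (Hard, X) has each player best-responding; Nash payoffs (2, 10).
Sequential outcome (Firm, Y) differs from the Nash profile (Hard, X).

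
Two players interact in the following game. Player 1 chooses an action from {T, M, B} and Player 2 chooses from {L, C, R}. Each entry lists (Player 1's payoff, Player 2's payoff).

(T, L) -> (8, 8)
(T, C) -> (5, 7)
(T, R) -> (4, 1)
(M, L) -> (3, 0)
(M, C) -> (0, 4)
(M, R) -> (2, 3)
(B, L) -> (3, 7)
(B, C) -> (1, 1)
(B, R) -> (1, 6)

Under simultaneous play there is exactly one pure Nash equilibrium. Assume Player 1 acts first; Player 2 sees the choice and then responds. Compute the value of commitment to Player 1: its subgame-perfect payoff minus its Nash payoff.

0

Work backward from Player 2's decision.
- T → Player 2 plays L (best of 8, 7, 1); Player 1 gets 8.
- M → Player 2 plays C (best of 0, 4, 3); Player 1 gets 0.
- B → Player 2 plays L (best of 7, 1, 6); Player 1 gets 3.
Among 8, 0, 3, the best is 8 at T. Subgame-perfect outcome: (T, L) with payoffs (8, 8).
Under simultaneous play:
Player 1's best replies: L→T; C→T; R→T.
Player 2's best replies: T→L; M→C; B→L.
Only (T, L) has each player best-responding; Nash payoffs (8, 8).
Player 1's commitment gain: 8 − 8 = 0.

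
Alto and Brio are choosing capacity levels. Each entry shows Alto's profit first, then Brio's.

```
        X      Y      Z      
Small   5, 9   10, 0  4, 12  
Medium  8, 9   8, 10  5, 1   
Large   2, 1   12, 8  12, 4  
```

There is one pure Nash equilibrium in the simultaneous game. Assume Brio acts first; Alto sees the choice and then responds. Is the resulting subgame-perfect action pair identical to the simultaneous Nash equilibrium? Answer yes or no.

no

Solve by backward induction (Brio leads).
- X → Alto plays Medium (best of 5, 8, 2); Brio gets 9.
- Y → Alto plays Large (best of 10, 8, 12); Brio gets 8.
- Z → Alto plays Large (best of 4, 5, 12); Brio gets 4.
Maximizing over 9, 8, 4, Brio chooses X. Subgame-perfect outcome: (Medium, X) with payoffs (8, 9).
Under simultaneous play:
Alto's best replies: X→Medium; Y→Large; Z→Large.
Brio's best replies: Small→Z; Medium→Y; Large→Y.
The unique mutual best reply is (Large, Y), giving (12, 8).
Sequential outcome (Medium, X) differs from the Nash profile (Large, Y).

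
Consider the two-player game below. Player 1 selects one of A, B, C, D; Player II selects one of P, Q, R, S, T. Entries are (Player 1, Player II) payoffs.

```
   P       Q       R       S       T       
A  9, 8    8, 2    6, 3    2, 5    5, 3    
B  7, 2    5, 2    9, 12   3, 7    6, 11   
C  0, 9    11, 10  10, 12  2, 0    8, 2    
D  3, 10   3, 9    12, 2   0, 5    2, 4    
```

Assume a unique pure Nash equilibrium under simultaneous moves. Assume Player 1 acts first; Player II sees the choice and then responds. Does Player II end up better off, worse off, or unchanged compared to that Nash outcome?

Work backward from Player II's decision.
- A → Player II plays P (best of 8, 2, 3, 5, 3); Player 1 gets 9.
- B → Player II plays R (best of 2, 2, 12, 7, 11); Player 1 gets 9.
- C → Player II plays R (best of 9, 10, 12, 0, 2); Player 1 gets 10.
- D → Player II plays P (best of 10, 9, 2, 5, 4); Player 1 gets 3.
Among 9, 9, 10, 3, the best is 10 at C. Subgame-perfect outcome: (C, R) with payoffs (10, 12).
For the simultaneous game, intersect best replies.
Player 1's best replies: P→A; Q→C; R→D; S→B; T→C.
Player II's best replies: A→P; B→R; C→R; D→P.
Only (A, P) has each player best-responding; Nash payoffs (9, 8).
Player II earns 12 sequentially versus 8 at the Nash outcome: better off.

better off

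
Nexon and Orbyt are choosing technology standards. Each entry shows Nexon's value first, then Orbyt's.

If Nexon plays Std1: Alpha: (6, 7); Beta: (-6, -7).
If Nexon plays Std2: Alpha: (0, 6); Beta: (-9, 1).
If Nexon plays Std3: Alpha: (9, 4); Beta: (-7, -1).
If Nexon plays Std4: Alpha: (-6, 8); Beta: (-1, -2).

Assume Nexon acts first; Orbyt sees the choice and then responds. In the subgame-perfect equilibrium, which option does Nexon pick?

Std3

Backward induction with Nexon moving first.
- Std1: Orbyt compares 7, -7 and picks Alpha; Nexon would get 6.
- Std2: Orbyt compares 6, 1 and picks Alpha; Nexon would get 0.
- Std3: Orbyt compares 4, -1 and picks Alpha; Nexon would get 9.
- Std4: Orbyt compares 8, -2 and picks Alpha; Nexon would get -6.
Maximizing over 6, 0, 9, -6, Nexon chooses Std3. Subgame-perfect outcome: (Std3, Alpha) with payoffs (9, 4).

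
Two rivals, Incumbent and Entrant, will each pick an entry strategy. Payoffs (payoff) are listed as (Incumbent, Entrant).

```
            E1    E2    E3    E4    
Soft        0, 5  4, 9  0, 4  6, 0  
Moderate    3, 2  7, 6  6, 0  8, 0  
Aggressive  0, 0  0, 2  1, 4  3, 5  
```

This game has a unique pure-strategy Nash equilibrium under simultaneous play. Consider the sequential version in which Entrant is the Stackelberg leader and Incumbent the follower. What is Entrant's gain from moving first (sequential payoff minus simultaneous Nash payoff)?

0

Backward induction with Entrant moving first.
- E1 → Incumbent plays Moderate (best of 0, 3, 0); Entrant gets 2.
- E2 → Incumbent plays Moderate (best of 4, 7, 0); Entrant gets 6.
- E3 → Incumbent plays Moderate (best of 0, 6, 1); Entrant gets 0.
- E4 → Incumbent plays Moderate (best of 6, 8, 3); Entrant gets 0.
Entrant's induced payoffs are 2, 6, 0, 0, so Entrant commits to E2. Subgame-perfect outcome: (Moderate, E2) with payoffs (7, 6).
For the simultaneous game, intersect best replies.
Incumbent's best replies: E1→Moderate; E2→Moderate; E3→Moderate; E4→Moderate.
Entrant's best replies: Soft→E2; Moderate→E2; Aggressive→E4.
The unique mutual best reply is (Moderate, E2), giving (7, 6).
Entrant's commitment gain: 6 − 6 = 0.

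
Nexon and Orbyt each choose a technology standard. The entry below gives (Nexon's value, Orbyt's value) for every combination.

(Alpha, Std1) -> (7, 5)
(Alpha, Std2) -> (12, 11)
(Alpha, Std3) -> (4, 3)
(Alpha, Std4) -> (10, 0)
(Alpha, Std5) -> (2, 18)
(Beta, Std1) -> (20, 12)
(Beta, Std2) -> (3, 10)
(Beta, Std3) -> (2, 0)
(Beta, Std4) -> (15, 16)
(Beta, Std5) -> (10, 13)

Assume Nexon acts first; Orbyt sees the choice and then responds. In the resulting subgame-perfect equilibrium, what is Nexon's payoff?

15

Backward induction with Nexon moving first.
- Alpha: BR = Std5, leader payoff 2.
- Beta: BR = Std4, leader payoff 15.
Nexon's induced payoffs are 2, 15, so Nexon commits to Beta. Subgame-perfect outcome: (Beta, Std4) with payoffs (15, 16).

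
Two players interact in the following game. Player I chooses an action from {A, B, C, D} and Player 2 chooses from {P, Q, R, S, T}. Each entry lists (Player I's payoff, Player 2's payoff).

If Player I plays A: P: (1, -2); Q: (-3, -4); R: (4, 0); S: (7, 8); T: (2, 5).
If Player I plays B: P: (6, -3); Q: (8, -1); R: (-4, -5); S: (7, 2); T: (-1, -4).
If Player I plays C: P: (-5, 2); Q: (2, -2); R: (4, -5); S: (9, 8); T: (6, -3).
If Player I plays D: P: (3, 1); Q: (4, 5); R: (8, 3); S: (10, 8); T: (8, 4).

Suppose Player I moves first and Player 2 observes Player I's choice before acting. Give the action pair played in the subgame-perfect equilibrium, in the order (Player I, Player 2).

(D, S)

Backward induction with Player I moving first.
- A: BR = S, leader payoff 7.
- B: BR = S, leader payoff 7.
- C: BR = S, leader payoff 9.
- D: BR = S, leader payoff 10.
Maximizing over 7, 7, 9, 10, Player I chooses D. Subgame-perfect outcome: (D, S) with payoffs (10, 8).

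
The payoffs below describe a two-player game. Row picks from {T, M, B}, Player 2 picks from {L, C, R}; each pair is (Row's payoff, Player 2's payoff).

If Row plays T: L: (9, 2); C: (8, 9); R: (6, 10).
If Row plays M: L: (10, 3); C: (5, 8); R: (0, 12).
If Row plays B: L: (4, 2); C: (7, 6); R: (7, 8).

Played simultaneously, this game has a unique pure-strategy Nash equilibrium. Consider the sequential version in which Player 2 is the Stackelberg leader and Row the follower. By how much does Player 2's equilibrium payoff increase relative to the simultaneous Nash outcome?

1

Solve by backward induction (Player 2 leads).
- L: BR = M, leader payoff 3.
- C: BR = T, leader payoff 9.
- R: BR = B, leader payoff 8.
Among 3, 9, 8, the best is 9 at C. Subgame-perfect outcome: (T, C) with payoffs (8, 9).
Under simultaneous play:
Row's best replies: L→M; C→T; R→B.
Player 2's best replies: T→R; M→R; B→R.
Only (B, R) has each player best-responding; Nash payoffs (7, 8).
Player 2's commitment gain: 9 − 8 = 1.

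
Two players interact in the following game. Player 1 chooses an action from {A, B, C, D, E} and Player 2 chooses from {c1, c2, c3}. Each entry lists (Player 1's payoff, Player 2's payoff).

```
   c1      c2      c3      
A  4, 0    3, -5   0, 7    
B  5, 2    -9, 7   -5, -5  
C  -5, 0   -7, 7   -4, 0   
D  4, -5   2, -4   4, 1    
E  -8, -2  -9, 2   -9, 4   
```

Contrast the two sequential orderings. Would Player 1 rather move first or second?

If Player 1 leads: Player 2's best replies are A→c3, B→c2, C→c2, D→c3, E→c3; Player 1's induced payoffs 0, -9, -7, 4, -9; outcome (D, c3), payoffs (4, 1).
If Player 2 leads: Player 1's best replies are c1→B, c2→A, c3→D; Player 2's induced payoffs 2, -5, 1; outcome (B, c1), payoffs (5, 2).
Player 1 gets 4 moving first and 5 moving second, so Player 1 prefers to move second.

second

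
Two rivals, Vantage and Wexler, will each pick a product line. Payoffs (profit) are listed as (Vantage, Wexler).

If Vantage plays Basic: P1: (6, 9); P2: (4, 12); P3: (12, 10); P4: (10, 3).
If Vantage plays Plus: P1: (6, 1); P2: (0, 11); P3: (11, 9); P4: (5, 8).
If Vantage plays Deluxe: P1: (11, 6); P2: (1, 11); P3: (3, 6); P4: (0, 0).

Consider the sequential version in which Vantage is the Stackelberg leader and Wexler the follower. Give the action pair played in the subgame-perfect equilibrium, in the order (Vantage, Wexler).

Backward induction with Vantage moving first.
- Basic: Wexler compares 9, 12, 10, 3 and picks P2; Vantage would get 4.
- Plus: Wexler compares 1, 11, 9, 8 and picks P2; Vantage would get 0.
- Deluxe: Wexler compares 6, 11, 6, 0 and picks P2; Vantage would get 1.
Among 4, 0, 1, the best is 4 at Basic. Subgame-perfect outcome: (Basic, P2) with payoffs (4, 12).

(Basic, P2)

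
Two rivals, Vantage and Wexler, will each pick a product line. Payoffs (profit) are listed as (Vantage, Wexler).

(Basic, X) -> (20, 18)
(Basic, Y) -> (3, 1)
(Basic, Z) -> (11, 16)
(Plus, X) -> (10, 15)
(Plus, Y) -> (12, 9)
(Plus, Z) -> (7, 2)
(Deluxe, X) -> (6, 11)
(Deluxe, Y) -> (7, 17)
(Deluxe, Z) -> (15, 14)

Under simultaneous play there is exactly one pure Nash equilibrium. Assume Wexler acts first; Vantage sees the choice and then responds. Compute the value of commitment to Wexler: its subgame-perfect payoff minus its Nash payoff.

0

Solve by backward induction (Wexler leads).
- X → Vantage plays Basic (best of 20, 10, 6); Wexler gets 18.
- Y → Vantage plays Plus (best of 3, 12, 7); Wexler gets 9.
- Z → Vantage plays Deluxe (best of 11, 7, 15); Wexler gets 14.
Maximizing over 18, 9, 14, Wexler chooses X. Subgame-perfect outcome: (Basic, X) with payoffs (20, 18).
Under simultaneous play:
Vantage's best replies: X→Basic; Y→Plus; Z→Deluxe.
Wexler's best replies: Basic→X; Plus→X; Deluxe→Y.
The unique mutual best reply is (Basic, X), giving (20, 18).
Wexler's commitment gain: 18 − 18 = 0.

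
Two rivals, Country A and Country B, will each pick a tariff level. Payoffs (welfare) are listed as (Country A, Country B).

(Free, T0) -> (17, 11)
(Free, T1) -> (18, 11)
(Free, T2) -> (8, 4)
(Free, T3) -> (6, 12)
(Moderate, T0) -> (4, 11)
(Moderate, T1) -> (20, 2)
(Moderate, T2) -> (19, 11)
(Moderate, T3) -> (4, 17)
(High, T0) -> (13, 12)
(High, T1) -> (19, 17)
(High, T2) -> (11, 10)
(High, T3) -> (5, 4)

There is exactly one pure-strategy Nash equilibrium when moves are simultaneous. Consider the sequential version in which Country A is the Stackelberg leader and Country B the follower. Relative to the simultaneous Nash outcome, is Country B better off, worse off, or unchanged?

Backward induction with Country A moving first.
- Free: BR = T3, leader payoff 6.
- Moderate: BR = T3, leader payoff 4.
- High: BR = T1, leader payoff 19.
Among 6, 4, 19, the best is 19 at High. Subgame-perfect outcome: (High, T1) with payoffs (19, 17).
Now find the simultaneous Nash equilibrium.
Country A's best replies: T0→Free; T1→Moderate; T2→Moderate; T3→Free.
Country B's best replies: Free→T3; Moderate→T3; High→T1.
The unique mutual best reply is (Free, T3), giving (6, 12).
Country B earns 17 sequentially versus 12 at the Nash outcome: better off.

better off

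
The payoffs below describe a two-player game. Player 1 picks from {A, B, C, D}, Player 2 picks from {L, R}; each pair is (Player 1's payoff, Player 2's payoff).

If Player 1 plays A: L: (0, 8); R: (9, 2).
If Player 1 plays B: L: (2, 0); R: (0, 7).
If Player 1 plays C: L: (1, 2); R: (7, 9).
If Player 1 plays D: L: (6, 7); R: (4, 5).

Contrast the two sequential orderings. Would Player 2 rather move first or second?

second

If Player 1 leads: Player 2's best replies are A→L, B→R, C→R, D→L; Player 1's induced payoffs 0, 0, 7, 6; outcome (C, R), payoffs (7, 9).
If Player 2 leads: Player 1's best replies are L→D, R→A; Player 2's induced payoffs 7, 2; outcome (D, L), payoffs (6, 7).
Player 2 gets 7 moving first and 9 moving second, so Player 2 prefers to move second.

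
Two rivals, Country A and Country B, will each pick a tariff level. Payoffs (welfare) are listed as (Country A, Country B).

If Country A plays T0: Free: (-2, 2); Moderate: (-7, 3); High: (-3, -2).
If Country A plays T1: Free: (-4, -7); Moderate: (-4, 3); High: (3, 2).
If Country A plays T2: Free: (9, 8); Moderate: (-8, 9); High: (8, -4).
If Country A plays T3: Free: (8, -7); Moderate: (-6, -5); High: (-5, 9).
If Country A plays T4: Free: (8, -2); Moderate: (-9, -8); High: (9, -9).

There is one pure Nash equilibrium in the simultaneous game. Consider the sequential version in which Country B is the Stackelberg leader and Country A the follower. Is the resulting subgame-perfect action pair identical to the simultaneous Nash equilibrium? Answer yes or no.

Country A best-responds to each possible Country B move:
- Free: BR = T2, leader payoff 8.
- Moderate: BR = T1, leader payoff 3.
- High: BR = T4, leader payoff -9.
Among 8, 3, -9, the best is 8 at Free. Subgame-perfect outcome: (T2, Free) with payoffs (9, 8).
Under simultaneous play:
Country A's best replies: Free→T2; Moderate→T1; High→T4.
Country B's best replies: T0→Moderate; T1→Moderate; T2→Moderate; T3→High; T4→Free.
The unique mutual best reply is (T1, Moderate), giving (-4, 3).
Sequential outcome (T2, Free) differs from the Nash profile (T1, Moderate).

no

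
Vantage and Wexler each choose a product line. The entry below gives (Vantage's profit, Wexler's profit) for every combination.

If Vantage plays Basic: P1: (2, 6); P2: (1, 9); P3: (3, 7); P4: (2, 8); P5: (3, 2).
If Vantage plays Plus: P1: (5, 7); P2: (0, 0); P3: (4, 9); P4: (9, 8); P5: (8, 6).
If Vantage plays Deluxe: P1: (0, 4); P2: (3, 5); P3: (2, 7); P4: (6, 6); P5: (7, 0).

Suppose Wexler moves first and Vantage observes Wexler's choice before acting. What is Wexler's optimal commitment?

Solve by backward induction (Wexler leads).
- P1: Vantage compares 2, 5, 0 and picks Plus; Wexler would get 7.
- P2: Vantage compares 1, 0, 3 and picks Deluxe; Wexler would get 5.
- P3: Vantage compares 3, 4, 2 and picks Plus; Wexler would get 9.
- P4: Vantage compares 2, 9, 6 and picks Plus; Wexler would get 8.
- P5: Vantage compares 3, 8, 7 and picks Plus; Wexler would get 6.
Wexler's induced payoffs are 7, 5, 9, 8, 6, so Wexler commits to P3. Subgame-perfect outcome: (Plus, P3) with payoffs (4, 9).

P3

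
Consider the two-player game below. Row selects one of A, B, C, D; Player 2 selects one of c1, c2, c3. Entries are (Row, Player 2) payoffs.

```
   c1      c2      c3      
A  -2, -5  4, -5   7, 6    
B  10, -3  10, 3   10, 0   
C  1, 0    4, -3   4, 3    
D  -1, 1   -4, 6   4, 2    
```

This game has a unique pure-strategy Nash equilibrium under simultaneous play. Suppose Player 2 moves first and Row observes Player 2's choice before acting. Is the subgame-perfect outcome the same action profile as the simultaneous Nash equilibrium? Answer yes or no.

yes

Row best-responds to each possible Player 2 move:
- c1 → Row plays B (best of -2, 10, 1, -1); Player 2 gets -3.
- c2 → Row plays B (best of 4, 10, 4, -4); Player 2 gets 3.
- c3 → Row plays B (best of 7, 10, 4, 4); Player 2 gets 0.
Among -3, 3, 0, the best is 3 at c2. Subgame-perfect outcome: (B, c2) with payoffs (10, 3).
Now find the simultaneous Nash equilibrium.
Row's best replies: c1→B; c2→B; c3→B.
Player 2's best replies: A→c3; B→c2; C→c3; D→c2.
Only (B, c2) has each player best-responding; Nash payoffs (10, 3).
Sequential outcome (B, c2) coincides with the Nash profile (B, c2).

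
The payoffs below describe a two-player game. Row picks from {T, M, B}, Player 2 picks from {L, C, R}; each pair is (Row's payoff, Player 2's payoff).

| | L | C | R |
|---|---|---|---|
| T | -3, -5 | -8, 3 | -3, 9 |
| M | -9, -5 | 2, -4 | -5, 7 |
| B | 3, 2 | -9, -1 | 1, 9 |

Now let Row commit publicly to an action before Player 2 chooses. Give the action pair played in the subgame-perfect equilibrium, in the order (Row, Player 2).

(B, R)

Work backward from Player 2's decision.
- T: Player 2 compares -5, 3, 9 and picks R; Row would get -3.
- M: Player 2 compares -5, -4, 7 and picks R; Row would get -5.
- B: Player 2 compares 2, -1, 9 and picks R; Row would get 1.
Maximizing over -3, -5, 1, Row chooses B. Subgame-perfect outcome: (B, R) with payoffs (1, 9).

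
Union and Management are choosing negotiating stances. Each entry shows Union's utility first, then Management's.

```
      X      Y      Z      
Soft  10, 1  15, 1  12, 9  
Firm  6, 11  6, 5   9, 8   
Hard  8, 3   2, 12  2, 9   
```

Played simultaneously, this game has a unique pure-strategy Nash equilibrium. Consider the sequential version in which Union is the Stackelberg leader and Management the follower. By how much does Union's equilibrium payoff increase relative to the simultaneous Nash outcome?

Solve by backward induction (Union leads).
- Soft: BR = Z, leader payoff 12.
- Firm: BR = X, leader payoff 6.
- Hard: BR = Y, leader payoff 2.
Among 12, 6, 2, the best is 12 at Soft. Subgame-perfect outcome: (Soft, Z) with payoffs (12, 9).
For the simultaneous game, intersect best replies.
Union's best replies: X→Soft; Y→Soft; Z→Soft.
Management's best replies: Soft→Z; Firm→X; Hard→Y.
The unique mutual best reply is (Soft, Z), giving (12, 9).
Union's commitment gain: 12 − 12 = 0.

0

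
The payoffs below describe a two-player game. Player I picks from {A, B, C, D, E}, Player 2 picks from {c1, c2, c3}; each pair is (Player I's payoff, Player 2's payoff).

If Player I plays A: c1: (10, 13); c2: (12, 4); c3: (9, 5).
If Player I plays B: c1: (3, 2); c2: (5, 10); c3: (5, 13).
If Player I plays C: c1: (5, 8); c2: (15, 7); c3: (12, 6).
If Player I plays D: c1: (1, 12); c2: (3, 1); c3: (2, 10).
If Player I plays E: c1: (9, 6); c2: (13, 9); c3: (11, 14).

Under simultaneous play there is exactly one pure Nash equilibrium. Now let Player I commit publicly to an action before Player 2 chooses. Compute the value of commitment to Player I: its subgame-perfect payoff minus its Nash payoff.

1

Work backward from Player 2's decision.
- A → Player 2 plays c1 (best of 13, 4, 5); Player I gets 10.
- B → Player 2 plays c3 (best of 2, 10, 13); Player I gets 5.
- C → Player 2 plays c1 (best of 8, 7, 6); Player I gets 5.
- D → Player 2 plays c1 (best of 12, 1, 10); Player I gets 1.
- E → Player 2 plays c3 (best of 6, 9, 14); Player I gets 11.
Player I's induced payoffs are 10, 5, 5, 1, 11, so Player I commits to E. Subgame-perfect outcome: (E, c3) with payoffs (11, 14).
For the simultaneous game, intersect best replies.
Player I's best replies: c1→A; c2→C; c3→C.
Player 2's best replies: A→c1; B→c3; C→c1; D→c1; E→c3.
Only (A, c1) has each player best-responding; Nash payoffs (10, 13).
Player I's commitment gain: 11 − 10 = 1.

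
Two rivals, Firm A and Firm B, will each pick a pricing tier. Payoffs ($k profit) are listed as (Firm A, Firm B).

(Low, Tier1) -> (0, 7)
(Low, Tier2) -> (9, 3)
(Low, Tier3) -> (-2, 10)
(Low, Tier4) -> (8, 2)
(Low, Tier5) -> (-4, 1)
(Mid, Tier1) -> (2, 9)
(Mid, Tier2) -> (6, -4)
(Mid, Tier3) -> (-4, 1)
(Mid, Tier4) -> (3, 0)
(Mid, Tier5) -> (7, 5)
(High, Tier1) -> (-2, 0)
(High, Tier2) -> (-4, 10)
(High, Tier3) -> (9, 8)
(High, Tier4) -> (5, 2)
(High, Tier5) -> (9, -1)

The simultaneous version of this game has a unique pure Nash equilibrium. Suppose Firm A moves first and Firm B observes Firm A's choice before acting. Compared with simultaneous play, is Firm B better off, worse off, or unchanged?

Firm B best-responds to each possible Firm A move:
- Low: BR = Tier3, leader payoff -2.
- Mid: BR = Tier1, leader payoff 2.
- High: BR = Tier2, leader payoff -4.
Firm A's induced payoffs are -2, 2, -4, so Firm A commits to Mid. Subgame-perfect outcome: (Mid, Tier1) with payoffs (2, 9).
For the simultaneous game, intersect best replies.
Firm A's best replies: Tier1→Mid; Tier2→Low; Tier3→High; Tier4→Low; Tier5→High.
Firm B's best replies: Low→Tier3; Mid→Tier1; High→Tier2.
Only (Mid, Tier1) has each player best-responding; Nash payoffs (2, 9).
Firm B earns 9 sequentially versus 9 at the Nash outcome: unchanged.

unchanged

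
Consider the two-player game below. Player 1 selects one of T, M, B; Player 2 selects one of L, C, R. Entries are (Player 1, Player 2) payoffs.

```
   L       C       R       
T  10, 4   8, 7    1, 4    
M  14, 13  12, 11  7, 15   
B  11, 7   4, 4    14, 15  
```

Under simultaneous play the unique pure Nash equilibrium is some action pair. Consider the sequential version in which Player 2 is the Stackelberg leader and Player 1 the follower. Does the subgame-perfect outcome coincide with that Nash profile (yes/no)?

Player 1 best-responds to each possible Player 2 move:
- L → Player 1 plays M (best of 10, 14, 11); Player 2 gets 13.
- C → Player 1 plays M (best of 8, 12, 4); Player 2 gets 11.
- R → Player 1 plays B (best of 1, 7, 14); Player 2 gets 15.
Player 2's induced payoffs are 13, 11, 15, so Player 2 commits to R. Subgame-perfect outcome: (B, R) with payoffs (14, 15).
Now find the simultaneous Nash equilibrium.
Player 1's best replies: L→M; C→M; R→B.
Player 2's best replies: T→C; M→R; B→R.
The unique mutual best reply is (B, R), giving (14, 15).
Sequential outcome (B, R) coincides with the Nash profile (B, R).

yes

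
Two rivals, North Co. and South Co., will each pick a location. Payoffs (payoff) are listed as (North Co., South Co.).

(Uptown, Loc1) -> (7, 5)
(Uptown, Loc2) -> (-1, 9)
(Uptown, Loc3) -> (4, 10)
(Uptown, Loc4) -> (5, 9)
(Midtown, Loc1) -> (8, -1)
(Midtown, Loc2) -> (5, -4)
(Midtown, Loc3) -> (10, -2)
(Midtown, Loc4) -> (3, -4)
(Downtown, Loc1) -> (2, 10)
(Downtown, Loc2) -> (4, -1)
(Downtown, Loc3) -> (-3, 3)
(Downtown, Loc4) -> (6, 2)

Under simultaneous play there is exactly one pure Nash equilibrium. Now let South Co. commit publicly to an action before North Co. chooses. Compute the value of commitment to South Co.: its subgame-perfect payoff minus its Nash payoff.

3

Work backward from North Co.'s decision.
- Loc1: North Co. compares 7, 8, 2 and picks Midtown; South Co. would get -1.
- Loc2: North Co. compares -1, 5, 4 and picks Midtown; South Co. would get -4.
- Loc3: North Co. compares 4, 10, -3 and picks Midtown; South Co. would get -2.
- Loc4: North Co. compares 5, 3, 6 and picks Downtown; South Co. would get 2.
Among -1, -4, -2, 2, the best is 2 at Loc4. Subgame-perfect outcome: (Downtown, Loc4) with payoffs (6, 2).
For the simultaneous game, intersect best replies.
North Co.'s best replies: Loc1→Midtown; Loc2→Midtown; Loc3→Midtown; Loc4→Downtown.
South Co.'s best replies: Uptown→Loc3; Midtown→Loc1; Downtown→Loc1.
The unique mutual best reply is (Midtown, Loc1), giving (8, -1).
South Co.'s commitment gain: 2 − -1 = 3.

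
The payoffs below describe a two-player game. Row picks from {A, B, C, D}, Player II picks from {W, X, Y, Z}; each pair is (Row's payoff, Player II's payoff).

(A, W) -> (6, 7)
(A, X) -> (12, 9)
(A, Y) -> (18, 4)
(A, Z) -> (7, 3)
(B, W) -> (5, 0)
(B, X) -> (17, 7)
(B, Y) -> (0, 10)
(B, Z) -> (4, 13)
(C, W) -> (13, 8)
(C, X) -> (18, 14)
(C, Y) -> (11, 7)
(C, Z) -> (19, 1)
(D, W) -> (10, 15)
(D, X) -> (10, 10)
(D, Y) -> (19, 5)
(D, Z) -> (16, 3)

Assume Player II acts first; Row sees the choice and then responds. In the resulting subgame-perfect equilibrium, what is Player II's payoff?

14

Backward induction with Player II moving first.
- W → Row plays C (best of 6, 5, 13, 10); Player II gets 8.
- X → Row plays C (best of 12, 17, 18, 10); Player II gets 14.
- Y → Row plays D (best of 18, 0, 11, 19); Player II gets 5.
- Z → Row plays C (best of 7, 4, 19, 16); Player II gets 1.
Maximizing over 8, 14, 5, 1, Player II chooses X. Subgame-perfect outcome: (C, X) with payoffs (18, 14).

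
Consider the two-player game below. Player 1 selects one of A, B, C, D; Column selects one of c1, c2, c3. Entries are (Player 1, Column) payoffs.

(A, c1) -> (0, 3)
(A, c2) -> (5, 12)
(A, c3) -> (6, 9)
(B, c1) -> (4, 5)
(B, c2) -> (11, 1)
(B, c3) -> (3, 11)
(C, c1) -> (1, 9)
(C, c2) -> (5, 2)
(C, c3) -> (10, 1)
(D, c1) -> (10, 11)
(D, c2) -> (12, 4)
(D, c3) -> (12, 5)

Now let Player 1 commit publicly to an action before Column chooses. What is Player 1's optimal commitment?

D

Work backward from Column's decision.
- A: Column compares 3, 12, 9 and picks c2; Player 1 would get 5.
- B: Column compares 5, 1, 11 and picks c3; Player 1 would get 3.
- C: Column compares 9, 2, 1 and picks c1; Player 1 would get 1.
- D: Column compares 11, 4, 5 and picks c1; Player 1 would get 10.
Among 5, 3, 1, 10, the best is 10 at D. Subgame-perfect outcome: (D, c1) with payoffs (10, 11).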